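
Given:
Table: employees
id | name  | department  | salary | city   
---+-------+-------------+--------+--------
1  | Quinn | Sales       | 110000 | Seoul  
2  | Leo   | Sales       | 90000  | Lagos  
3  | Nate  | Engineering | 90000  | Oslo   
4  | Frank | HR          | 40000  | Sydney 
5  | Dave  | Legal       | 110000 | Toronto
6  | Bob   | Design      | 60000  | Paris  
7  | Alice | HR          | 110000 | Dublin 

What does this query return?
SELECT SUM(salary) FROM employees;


SUM(salary) = 110000 + 90000 + 90000 + 40000 + 110000 + 60000 + 110000 = 610000

610000


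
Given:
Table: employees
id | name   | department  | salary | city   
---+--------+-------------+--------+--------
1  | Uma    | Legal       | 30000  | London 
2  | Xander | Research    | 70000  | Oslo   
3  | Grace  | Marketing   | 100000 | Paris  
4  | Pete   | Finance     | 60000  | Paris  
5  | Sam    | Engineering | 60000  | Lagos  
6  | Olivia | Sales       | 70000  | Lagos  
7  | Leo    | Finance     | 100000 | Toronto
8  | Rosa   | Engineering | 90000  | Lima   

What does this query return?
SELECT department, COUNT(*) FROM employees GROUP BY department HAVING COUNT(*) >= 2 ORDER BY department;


Groups with count >= 2:
  Engineering: 2 -> PASS
  Finance: 2 -> PASS
  Legal: 1 -> filtered out
  Marketing: 1 -> filtered out
  Research: 1 -> filtered out
  Sales: 1 -> filtered out


2 groups:
Engineering, 2
Finance, 2


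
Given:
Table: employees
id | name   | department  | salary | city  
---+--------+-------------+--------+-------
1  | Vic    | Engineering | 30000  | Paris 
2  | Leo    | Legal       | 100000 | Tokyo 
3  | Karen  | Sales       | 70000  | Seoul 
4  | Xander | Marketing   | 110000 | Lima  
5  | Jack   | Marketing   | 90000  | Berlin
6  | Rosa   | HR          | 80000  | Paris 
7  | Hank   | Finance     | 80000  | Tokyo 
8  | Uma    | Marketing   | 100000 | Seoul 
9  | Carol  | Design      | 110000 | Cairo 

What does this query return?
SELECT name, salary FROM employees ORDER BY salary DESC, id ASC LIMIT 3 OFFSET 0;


Sort by salary DESC (id ASC tiebreak), then skip 0 and take 3
Rows 1 through 3

3 rows:
Xander, 110000
Carol, 110000
Leo, 100000


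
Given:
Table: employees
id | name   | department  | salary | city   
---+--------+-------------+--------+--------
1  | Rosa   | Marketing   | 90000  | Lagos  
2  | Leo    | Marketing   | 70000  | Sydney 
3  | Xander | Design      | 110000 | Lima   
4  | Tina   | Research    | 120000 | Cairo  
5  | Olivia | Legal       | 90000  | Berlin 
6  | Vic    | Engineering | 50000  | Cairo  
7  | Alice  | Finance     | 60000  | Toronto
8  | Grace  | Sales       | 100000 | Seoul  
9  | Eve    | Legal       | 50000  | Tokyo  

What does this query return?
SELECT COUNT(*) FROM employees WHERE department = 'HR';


Counting rows where department = 'HR'


0


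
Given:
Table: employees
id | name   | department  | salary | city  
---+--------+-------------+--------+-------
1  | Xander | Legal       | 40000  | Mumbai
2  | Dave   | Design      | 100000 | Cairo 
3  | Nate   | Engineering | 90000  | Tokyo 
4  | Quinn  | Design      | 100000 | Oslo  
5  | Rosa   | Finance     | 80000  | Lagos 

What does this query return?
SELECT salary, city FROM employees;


Projecting columns: salary, city

5 rows:
40000, Mumbai
100000, Cairo
90000, Tokyo
100000, Oslo
80000, Lagos


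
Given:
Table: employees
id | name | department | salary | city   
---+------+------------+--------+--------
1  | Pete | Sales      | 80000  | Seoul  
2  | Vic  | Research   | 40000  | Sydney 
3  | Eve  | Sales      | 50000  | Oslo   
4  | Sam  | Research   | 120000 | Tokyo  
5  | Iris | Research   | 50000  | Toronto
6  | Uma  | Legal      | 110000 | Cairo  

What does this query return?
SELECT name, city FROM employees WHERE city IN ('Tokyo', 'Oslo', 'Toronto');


Filtering: city IN ('Tokyo', 'Oslo', 'Toronto')
Matching: 3 rows

3 rows:
Eve, Oslo
Sam, Tokyo
Iris, Toronto


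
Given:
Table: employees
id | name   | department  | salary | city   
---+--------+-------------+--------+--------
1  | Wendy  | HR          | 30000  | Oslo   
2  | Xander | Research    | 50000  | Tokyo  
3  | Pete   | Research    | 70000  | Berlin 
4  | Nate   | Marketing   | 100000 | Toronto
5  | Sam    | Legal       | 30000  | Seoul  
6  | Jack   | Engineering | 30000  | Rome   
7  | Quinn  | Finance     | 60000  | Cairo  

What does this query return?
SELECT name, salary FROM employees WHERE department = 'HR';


Filtering: department = 'HR'
Matching rows: 1

1 rows:
Wendy, 30000


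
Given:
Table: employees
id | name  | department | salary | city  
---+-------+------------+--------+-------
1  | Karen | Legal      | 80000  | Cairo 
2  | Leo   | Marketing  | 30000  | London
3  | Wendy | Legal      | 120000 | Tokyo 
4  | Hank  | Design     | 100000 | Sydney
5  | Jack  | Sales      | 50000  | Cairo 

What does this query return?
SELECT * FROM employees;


SELECT * returns all 5 rows with all columns

5 rows:
1, Karen, Legal, 80000, Cairo
2, Leo, Marketing, 30000, London
3, Wendy, Legal, 120000, Tokyo
4, Hank, Design, 100000, Sydney
5, Jack, Sales, 50000, Cairo


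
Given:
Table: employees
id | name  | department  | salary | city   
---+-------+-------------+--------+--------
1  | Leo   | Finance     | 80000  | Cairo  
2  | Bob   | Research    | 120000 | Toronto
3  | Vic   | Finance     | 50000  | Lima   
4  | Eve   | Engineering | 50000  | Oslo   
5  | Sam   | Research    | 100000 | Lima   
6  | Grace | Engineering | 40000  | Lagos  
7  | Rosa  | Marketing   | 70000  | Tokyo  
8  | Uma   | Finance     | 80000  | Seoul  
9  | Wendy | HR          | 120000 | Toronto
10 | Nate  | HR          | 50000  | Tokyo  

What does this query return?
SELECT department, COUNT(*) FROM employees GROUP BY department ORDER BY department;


Assigning each row to its department group:
  Leo -> Finance
  Bob -> Research
  Vic -> Finance
  Eve -> Engineering
  Sam -> Research
  Grace -> Engineering
  Rosa -> Marketing
  Uma -> Finance
  Wendy -> HR
  Nate -> HR


5 groups:
Engineering, 2
Finance, 3
HR, 2
Marketing, 1
Research, 2


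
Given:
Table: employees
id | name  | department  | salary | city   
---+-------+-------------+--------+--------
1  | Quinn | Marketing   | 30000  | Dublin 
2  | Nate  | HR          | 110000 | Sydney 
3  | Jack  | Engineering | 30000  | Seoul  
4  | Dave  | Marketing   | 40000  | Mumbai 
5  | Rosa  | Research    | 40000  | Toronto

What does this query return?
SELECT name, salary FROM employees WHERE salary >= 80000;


Filtering: salary >= 80000
Matching: 1 rows

1 rows:
Nate, 110000


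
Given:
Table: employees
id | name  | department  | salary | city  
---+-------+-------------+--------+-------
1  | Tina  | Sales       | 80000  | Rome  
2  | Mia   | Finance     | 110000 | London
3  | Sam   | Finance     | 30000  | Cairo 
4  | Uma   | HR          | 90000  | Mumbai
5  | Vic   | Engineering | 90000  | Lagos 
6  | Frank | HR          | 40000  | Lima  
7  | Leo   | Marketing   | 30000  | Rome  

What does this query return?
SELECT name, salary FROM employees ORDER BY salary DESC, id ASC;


Sorting by salary DESC, then id ASC for ties

7 rows:
Mia, 110000
Uma, 90000
Vic, 90000
Tina, 80000
Frank, 40000
Sam, 30000
Leo, 30000


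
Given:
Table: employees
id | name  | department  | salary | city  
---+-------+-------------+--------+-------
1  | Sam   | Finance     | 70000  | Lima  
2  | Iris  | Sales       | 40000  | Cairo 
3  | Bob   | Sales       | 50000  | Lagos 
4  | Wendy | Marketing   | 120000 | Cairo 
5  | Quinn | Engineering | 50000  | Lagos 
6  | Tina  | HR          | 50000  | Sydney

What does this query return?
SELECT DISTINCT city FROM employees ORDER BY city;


All 'city' values (row order): Lima, Cairo, Lagos, Cairo, Lagos, Sydney
Removing duplicates leaves 4 unique value(s).

4 values:
Cairo
Lagos
Lima
Sydney


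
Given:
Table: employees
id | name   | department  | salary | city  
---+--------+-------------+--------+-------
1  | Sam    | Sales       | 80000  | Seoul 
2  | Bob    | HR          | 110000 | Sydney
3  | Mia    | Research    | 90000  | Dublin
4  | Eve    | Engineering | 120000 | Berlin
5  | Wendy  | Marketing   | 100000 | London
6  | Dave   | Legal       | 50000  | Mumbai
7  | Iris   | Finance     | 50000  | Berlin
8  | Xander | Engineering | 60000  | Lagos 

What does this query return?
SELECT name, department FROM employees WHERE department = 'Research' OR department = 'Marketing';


Filtering: department = 'Research' OR 'Marketing'
Matching: 2 rows

2 rows:
Mia, Research
Wendy, Marketing


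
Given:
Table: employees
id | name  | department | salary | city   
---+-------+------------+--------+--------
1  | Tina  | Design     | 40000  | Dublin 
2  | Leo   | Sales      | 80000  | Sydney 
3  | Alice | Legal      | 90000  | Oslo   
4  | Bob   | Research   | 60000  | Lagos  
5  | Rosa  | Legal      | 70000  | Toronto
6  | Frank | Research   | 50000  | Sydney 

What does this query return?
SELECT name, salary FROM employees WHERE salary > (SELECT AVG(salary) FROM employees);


Subquery: AVG(salary) = 65000.0
Filtering: salary > 65000.0
  Leo (80000) -> MATCH
  Alice (90000) -> MATCH
  Rosa (70000) -> MATCH


3 rows:
Leo, 80000
Alice, 90000
Rosa, 70000


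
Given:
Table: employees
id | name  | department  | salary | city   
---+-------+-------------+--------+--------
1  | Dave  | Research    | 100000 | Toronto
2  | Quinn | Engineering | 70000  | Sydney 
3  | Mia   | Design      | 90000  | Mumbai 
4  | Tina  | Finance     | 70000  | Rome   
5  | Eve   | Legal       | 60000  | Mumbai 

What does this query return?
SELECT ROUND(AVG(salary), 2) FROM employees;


SUM(salary) = 390000
COUNT = 5
ROUND(AVG, 2) = ROUND(390000 / 5, 2) = 78000.0

78000.0


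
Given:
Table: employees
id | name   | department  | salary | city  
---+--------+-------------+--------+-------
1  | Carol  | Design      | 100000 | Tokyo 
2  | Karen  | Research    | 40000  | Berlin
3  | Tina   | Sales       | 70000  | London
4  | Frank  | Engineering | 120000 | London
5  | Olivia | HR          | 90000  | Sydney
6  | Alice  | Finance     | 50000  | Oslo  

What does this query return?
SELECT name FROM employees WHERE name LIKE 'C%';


LIKE 'C%' matches names starting with 'C'
Matching: 1

1 rows:
Carol


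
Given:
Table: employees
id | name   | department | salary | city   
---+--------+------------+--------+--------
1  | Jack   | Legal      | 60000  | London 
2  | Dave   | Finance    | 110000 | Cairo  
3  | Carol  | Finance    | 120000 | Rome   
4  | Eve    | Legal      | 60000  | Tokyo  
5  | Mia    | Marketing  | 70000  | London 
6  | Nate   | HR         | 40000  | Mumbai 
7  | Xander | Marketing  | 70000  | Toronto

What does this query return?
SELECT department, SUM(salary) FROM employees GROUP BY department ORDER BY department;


Summing salary within each department:
  Finance: 110000 + 120000 = 230000
  HR: 40000 = 40000
  Legal: 60000 + 60000 = 120000
  Marketing: 70000 + 70000 = 140000


4 groups:
Finance, 230000
HR, 40000
Legal, 120000
Marketing, 140000


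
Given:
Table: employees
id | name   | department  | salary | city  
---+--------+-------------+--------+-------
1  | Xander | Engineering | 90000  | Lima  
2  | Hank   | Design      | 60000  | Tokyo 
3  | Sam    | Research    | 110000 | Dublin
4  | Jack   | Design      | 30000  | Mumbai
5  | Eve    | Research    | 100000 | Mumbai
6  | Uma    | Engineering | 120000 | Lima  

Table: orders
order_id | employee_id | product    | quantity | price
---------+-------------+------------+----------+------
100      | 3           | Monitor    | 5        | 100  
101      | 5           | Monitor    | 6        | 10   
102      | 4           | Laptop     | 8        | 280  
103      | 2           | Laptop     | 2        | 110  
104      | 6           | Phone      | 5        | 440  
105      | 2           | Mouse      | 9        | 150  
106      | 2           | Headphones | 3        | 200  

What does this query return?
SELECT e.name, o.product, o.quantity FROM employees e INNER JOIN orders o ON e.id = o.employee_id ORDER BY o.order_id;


Joining employees.id = orders.employee_id:
  employee Sam (id=3) -> order Monitor
  employee Eve (id=5) -> order Monitor
  employee Jack (id=4) -> order Laptop
  employee Hank (id=2) -> order Laptop
  employee Uma (id=6) -> order Phone
  employee Hank (id=2) -> order Mouse
  employee Hank (id=2) -> order Headphones


7 rows:
Sam, Monitor, 5
Eve, Monitor, 6
Jack, Laptop, 8
Hank, Laptop, 2
Uma, Phone, 5
Hank, Mouse, 9
Hank, Headphones, 3


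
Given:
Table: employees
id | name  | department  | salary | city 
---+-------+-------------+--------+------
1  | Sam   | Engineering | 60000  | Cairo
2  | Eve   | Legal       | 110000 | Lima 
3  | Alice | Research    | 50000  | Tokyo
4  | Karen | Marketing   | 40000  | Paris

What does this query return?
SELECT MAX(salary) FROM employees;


Salaries: 60000, 110000, 50000, 40000
MAX = 110000

110000


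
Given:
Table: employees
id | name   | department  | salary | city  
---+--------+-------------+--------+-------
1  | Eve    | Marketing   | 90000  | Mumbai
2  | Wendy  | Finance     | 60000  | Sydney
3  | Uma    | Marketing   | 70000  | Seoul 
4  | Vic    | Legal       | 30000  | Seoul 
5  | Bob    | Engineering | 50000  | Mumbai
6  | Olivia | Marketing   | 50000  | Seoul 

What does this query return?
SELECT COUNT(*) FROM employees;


COUNT(*) counts all rows

6


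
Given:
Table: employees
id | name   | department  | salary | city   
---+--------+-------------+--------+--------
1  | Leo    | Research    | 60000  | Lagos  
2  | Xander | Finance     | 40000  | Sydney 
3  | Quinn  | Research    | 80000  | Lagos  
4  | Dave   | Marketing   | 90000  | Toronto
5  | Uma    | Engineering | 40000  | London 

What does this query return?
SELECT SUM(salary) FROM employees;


SUM(salary) = 60000 + 40000 + 80000 + 90000 + 40000 = 310000

310000


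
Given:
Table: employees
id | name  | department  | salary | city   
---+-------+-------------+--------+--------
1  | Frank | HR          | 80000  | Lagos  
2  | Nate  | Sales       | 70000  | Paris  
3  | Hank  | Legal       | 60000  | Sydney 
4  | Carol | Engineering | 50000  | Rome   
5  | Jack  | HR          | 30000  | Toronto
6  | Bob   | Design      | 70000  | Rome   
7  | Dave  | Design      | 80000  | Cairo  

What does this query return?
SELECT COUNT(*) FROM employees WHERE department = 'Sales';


Counting rows where department = 'Sales'
  Nate -> MATCH


1


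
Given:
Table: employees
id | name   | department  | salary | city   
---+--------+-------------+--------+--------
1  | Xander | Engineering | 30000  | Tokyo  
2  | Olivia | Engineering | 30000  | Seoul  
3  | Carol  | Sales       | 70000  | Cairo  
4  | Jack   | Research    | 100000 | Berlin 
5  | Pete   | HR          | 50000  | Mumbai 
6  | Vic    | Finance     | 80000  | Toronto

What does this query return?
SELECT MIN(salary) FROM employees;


Salaries: 30000, 30000, 70000, 100000, 50000, 80000
MIN = 30000

30000


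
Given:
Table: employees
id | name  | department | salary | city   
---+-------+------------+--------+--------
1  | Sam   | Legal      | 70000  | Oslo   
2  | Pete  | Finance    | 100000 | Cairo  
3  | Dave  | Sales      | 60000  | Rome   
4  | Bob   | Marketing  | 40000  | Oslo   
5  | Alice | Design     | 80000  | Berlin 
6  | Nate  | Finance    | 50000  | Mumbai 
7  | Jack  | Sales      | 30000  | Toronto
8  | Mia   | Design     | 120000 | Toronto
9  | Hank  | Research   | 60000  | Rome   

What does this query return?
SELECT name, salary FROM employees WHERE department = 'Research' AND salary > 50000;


Filtering: department = 'Research' AND salary > 50000
Matching: 1 rows

1 rows:
Hank, 60000


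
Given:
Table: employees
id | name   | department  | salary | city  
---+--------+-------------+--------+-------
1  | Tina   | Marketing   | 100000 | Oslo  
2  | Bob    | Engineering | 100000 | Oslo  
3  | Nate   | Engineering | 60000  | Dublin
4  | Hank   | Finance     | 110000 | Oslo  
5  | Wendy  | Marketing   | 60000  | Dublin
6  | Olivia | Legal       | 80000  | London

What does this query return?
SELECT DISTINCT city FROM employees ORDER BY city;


All 'city' values (row order): Oslo, Oslo, Dublin, Oslo, Dublin, London
Removing duplicates leaves 3 unique value(s).

3 values:
Dublin
London
Oslo


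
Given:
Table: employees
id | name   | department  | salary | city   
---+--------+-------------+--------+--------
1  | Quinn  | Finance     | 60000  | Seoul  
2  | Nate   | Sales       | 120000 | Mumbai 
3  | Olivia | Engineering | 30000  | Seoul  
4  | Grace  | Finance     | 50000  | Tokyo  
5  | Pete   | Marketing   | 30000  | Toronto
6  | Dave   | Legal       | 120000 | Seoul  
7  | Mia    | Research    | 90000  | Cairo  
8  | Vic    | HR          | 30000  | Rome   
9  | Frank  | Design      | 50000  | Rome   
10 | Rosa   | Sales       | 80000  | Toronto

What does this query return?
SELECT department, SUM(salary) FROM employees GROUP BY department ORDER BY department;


Summing salary within each department:
  Design: 50000 = 50000
  Engineering: 30000 = 30000
  Finance: 60000 + 50000 = 110000
  HR: 30000 = 30000
  Legal: 120000 = 120000
  Marketing: 30000 = 30000
  Research: 90000 = 90000
  Sales: 120000 + 80000 = 200000


8 groups:
Design, 50000
Engineering, 30000
Finance, 110000
HR, 30000
Legal, 120000
Marketing, 30000
Research, 90000
Sales, 200000


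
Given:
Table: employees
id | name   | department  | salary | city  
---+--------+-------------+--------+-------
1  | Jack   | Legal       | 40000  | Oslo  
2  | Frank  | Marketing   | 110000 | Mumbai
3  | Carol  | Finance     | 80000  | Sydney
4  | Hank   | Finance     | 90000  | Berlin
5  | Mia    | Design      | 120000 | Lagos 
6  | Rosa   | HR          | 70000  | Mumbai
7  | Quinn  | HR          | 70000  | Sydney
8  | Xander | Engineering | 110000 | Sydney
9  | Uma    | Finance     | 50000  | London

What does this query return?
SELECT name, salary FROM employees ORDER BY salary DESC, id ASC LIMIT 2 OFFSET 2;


Sort by salary DESC (id ASC tiebreak), then skip 2 and take 2
Rows 3 through 4

2 rows:
Xander, 110000
Hank, 90000


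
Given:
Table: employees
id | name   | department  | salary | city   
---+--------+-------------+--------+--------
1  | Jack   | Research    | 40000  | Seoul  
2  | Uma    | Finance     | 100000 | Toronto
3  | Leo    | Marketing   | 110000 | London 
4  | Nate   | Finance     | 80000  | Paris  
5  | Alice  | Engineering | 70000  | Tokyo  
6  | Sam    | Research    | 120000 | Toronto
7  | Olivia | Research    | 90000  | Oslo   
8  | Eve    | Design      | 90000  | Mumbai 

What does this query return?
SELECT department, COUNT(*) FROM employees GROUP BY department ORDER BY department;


Assigning each row to its department group:
  Jack -> Research
  Uma -> Finance
  Leo -> Marketing
  Nate -> Finance
  Alice -> Engineering
  Sam -> Research
  Olivia -> Research
  Eve -> Design


5 groups:
Design, 1
Engineering, 1
Finance, 2
Marketing, 1
Research, 3


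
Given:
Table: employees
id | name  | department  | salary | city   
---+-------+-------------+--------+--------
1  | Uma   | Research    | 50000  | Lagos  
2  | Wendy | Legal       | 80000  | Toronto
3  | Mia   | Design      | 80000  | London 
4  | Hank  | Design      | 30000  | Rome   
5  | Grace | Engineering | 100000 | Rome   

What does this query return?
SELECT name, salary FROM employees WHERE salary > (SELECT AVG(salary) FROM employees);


Subquery: AVG(salary) = 68000.0
Filtering: salary > 68000.0
  Wendy (80000) -> MATCH
  Mia (80000) -> MATCH
  Grace (100000) -> MATCH


3 rows:
Wendy, 80000
Mia, 80000
Grace, 100000


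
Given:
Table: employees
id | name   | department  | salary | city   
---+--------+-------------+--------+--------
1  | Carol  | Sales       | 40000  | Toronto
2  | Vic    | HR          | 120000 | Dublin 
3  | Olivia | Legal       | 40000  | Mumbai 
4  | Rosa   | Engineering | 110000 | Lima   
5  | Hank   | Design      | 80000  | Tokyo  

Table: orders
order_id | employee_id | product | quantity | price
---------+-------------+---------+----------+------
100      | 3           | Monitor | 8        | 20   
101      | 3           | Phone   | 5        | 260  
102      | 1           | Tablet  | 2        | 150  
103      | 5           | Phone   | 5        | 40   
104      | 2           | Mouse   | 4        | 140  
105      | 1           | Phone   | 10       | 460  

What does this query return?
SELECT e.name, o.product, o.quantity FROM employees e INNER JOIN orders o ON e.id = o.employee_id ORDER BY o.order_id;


Joining employees.id = orders.employee_id:
  employee Olivia (id=3) -> order Monitor
  employee Olivia (id=3) -> order Phone
  employee Carol (id=1) -> order Tablet
  employee Hank (id=5) -> order Phone
  employee Vic (id=2) -> order Mouse
  employee Carol (id=1) -> order Phone


6 rows:
Olivia, Monitor, 8
Olivia, Phone, 5
Carol, Tablet, 2
Hank, Phone, 5
Vic, Mouse, 4
Carol, Phone, 10


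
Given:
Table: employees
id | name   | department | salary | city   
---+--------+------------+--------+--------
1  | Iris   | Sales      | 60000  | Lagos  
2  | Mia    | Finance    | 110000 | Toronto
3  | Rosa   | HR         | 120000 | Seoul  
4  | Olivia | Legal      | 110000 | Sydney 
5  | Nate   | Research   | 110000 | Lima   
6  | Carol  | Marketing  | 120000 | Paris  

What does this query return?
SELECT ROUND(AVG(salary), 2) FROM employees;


SUM(salary) = 630000
COUNT = 6
ROUND(AVG, 2) = ROUND(630000 / 6, 2) = 105000.0

105000.0


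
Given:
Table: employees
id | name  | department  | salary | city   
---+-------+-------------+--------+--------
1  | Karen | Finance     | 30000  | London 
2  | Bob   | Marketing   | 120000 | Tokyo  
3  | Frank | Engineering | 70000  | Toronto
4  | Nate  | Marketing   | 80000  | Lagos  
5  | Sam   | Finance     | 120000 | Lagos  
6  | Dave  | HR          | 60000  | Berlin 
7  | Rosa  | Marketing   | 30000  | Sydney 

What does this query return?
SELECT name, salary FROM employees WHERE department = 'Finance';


Filtering: department = 'Finance'
Matching rows: 2

2 rows:
Karen, 30000
Sam, 120000


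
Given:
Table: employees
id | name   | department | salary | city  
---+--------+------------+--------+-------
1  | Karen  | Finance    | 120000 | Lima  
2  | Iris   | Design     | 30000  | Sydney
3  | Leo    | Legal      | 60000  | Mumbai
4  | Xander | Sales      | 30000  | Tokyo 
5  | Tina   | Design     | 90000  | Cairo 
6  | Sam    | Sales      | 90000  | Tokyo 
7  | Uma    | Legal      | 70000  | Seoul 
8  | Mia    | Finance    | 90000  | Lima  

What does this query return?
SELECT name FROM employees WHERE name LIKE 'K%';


LIKE 'K%' matches names starting with 'K'
Matching: 1

1 rows:
Karen


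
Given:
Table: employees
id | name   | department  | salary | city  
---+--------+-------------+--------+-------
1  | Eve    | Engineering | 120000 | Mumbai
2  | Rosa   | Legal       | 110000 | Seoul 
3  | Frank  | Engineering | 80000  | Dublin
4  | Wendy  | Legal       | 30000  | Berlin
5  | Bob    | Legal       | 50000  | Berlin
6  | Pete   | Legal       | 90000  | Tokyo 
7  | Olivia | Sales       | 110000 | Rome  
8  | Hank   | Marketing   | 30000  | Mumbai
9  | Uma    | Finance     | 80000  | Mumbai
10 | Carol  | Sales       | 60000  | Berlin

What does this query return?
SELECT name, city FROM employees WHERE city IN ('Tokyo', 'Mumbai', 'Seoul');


Filtering: city IN ('Tokyo', 'Mumbai', 'Seoul')
Matching: 5 rows

5 rows:
Eve, Mumbai
Rosa, Seoul
Pete, Tokyo
Hank, Mumbai
Uma, Mumbai


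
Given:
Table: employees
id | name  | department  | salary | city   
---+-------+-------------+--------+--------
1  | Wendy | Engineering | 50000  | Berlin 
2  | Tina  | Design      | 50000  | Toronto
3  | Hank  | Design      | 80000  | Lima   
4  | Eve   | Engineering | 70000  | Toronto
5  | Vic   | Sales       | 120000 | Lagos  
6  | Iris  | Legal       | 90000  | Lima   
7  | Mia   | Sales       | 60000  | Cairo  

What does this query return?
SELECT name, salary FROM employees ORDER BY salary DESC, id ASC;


Sorting by salary DESC, then id ASC for ties

7 rows:
Vic, 120000
Iris, 90000
Hank, 80000
Eve, 70000
Mia, 60000
Wendy, 50000
Tina, 50000


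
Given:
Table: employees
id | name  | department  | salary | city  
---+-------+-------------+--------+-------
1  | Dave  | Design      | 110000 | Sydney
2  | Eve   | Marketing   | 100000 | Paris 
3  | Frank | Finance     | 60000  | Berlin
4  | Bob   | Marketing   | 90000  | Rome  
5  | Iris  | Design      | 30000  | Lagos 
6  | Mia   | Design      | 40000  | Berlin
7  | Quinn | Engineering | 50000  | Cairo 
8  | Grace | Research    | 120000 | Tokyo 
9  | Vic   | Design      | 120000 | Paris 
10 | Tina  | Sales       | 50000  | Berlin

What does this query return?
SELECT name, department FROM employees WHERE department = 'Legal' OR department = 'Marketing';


Filtering: department = 'Legal' OR 'Marketing'
Matching: 2 rows

2 rows:
Eve, Marketing
Bob, Marketing


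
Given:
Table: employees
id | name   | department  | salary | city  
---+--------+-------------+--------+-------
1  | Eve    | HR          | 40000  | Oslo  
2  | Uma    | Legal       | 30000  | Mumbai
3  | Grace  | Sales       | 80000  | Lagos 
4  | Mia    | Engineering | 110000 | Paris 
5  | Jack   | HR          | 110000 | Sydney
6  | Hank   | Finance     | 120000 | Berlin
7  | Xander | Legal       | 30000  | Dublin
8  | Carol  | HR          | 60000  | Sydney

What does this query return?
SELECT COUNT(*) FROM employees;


COUNT(*) counts all rows

8


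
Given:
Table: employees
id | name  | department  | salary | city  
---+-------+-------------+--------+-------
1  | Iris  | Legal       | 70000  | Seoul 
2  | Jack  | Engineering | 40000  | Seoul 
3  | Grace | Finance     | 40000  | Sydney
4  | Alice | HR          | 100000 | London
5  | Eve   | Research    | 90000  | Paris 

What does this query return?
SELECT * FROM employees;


SELECT * returns all 5 rows with all columns

5 rows:
1, Iris, Legal, 70000, Seoul
2, Jack, Engineering, 40000, Seoul
3, Grace, Finance, 40000, Sydney
4, Alice, HR, 100000, London
5, Eve, Research, 90000, Paris


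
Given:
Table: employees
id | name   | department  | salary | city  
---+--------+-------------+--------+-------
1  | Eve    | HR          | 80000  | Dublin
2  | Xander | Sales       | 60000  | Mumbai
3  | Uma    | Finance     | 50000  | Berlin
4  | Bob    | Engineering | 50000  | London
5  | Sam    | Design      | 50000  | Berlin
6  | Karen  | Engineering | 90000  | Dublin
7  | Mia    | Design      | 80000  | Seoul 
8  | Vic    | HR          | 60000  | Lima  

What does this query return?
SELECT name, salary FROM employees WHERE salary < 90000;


Filtering: salary < 90000
Matching: 7 rows

7 rows:
Eve, 80000
Xander, 60000
Uma, 50000
Bob, 50000
Sam, 50000
Mia, 80000
Vic, 60000


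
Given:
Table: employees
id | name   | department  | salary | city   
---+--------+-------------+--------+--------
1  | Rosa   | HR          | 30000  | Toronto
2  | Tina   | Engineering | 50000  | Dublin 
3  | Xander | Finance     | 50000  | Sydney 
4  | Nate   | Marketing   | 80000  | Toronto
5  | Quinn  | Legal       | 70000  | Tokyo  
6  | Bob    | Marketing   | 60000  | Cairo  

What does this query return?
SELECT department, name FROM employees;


Projecting columns: department, name

6 rows:
HR, Rosa
Engineering, Tina
Finance, Xander
Marketing, Nate
Legal, Quinn
Marketing, Bob


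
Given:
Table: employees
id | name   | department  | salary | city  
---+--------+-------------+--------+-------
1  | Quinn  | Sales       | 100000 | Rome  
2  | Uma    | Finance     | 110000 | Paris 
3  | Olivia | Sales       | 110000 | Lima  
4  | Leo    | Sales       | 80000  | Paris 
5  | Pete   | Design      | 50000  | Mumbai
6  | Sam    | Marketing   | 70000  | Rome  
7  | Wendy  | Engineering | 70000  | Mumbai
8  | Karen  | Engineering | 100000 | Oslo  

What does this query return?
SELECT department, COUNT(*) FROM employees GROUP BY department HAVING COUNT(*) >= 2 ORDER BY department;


Groups with count >= 2:
  Engineering: 2 -> PASS
  Sales: 3 -> PASS
  Design: 1 -> filtered out
  Finance: 1 -> filtered out
  Marketing: 1 -> filtered out


2 groups:
Engineering, 2
Sales, 3


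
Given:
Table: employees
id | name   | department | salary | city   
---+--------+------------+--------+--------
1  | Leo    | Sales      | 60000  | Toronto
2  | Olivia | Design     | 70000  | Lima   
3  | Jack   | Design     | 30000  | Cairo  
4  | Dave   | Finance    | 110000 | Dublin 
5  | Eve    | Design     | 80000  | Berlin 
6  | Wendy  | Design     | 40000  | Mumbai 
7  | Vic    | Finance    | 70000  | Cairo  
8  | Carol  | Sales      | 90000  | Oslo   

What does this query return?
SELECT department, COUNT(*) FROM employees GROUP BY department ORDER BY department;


Assigning each row to its department group:
  Leo -> Sales
  Olivia -> Design
  Jack -> Design
  Dave -> Finance
  Eve -> Design
  Wendy -> Design
  Vic -> Finance
  Carol -> Sales


3 groups:
Design, 4
Finance, 2
Sales, 2


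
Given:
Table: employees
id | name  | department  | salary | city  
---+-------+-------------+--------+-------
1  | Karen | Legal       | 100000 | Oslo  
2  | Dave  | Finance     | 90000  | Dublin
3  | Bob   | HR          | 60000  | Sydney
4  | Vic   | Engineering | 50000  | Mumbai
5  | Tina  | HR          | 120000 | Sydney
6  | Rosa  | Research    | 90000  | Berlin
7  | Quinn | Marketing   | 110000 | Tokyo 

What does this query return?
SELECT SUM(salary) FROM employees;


SUM(salary) = 100000 + 90000 + 60000 + 50000 + 120000 + 90000 + 110000 = 620000

620000


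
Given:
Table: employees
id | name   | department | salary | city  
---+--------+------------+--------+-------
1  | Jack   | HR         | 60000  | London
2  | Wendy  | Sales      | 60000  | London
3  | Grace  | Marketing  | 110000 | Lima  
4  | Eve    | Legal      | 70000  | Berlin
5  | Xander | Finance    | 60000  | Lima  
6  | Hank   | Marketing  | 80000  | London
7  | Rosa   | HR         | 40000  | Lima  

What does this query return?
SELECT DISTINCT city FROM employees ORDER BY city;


All 'city' values (row order): London, London, Lima, Berlin, Lima, London, Lima
Removing duplicates leaves 3 unique value(s).

3 values:
Berlin
Lima
London


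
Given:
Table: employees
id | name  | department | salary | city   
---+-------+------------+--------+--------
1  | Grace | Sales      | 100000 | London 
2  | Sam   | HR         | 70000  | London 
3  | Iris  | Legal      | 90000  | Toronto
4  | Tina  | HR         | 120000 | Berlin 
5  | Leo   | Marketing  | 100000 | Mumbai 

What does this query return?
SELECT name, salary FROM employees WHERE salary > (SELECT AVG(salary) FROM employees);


Subquery: AVG(salary) = 96000.0
Filtering: salary > 96000.0
  Grace (100000) -> MATCH
  Tina (120000) -> MATCH
  Leo (100000) -> MATCH


3 rows:
Grace, 100000
Tina, 120000
Leo, 100000


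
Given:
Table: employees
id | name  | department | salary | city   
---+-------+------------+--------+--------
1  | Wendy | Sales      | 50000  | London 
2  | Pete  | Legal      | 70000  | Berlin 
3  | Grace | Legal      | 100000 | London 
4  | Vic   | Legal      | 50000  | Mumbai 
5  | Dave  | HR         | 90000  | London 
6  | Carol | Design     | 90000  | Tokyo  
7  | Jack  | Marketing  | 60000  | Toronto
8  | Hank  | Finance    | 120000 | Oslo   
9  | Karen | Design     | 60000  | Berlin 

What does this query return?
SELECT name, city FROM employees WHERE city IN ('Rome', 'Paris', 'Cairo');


Filtering: city IN ('Rome', 'Paris', 'Cairo')
Matching: 0 rows

Empty result set (0 rows)


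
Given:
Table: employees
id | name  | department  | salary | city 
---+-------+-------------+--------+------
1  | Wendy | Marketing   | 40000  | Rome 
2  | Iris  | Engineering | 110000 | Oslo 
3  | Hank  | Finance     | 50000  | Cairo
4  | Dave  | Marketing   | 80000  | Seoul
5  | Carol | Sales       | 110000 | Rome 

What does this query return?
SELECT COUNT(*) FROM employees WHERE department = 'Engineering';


Counting rows where department = 'Engineering'
  Iris -> MATCH


1


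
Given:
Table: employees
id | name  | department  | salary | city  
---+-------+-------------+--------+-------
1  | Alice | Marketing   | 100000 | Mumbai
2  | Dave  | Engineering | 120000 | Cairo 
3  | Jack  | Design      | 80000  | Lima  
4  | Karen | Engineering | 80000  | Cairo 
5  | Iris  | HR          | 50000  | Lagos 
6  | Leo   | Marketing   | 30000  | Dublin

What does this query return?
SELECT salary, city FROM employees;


Projecting columns: salary, city

6 rows:
100000, Mumbai
120000, Cairo
80000, Lima
80000, Cairo
50000, Lagos
30000, Dublin


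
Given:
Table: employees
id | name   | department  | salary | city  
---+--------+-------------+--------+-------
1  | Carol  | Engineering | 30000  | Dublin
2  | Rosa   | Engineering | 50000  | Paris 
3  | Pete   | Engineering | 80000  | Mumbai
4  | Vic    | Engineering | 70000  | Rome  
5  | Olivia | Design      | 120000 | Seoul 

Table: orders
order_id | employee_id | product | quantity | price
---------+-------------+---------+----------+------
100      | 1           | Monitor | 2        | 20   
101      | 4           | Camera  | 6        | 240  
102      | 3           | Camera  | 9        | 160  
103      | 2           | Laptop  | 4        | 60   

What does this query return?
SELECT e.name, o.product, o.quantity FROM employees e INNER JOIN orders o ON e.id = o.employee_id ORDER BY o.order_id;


Joining employees.id = orders.employee_id:
  employee Carol (id=1) -> order Monitor
  employee Vic (id=4) -> order Camera
  employee Pete (id=3) -> order Camera
  employee Rosa (id=2) -> order Laptop


4 rows:
Carol, Monitor, 2
Vic, Camera, 6
Pete, Camera, 9
Rosa, Laptop, 4


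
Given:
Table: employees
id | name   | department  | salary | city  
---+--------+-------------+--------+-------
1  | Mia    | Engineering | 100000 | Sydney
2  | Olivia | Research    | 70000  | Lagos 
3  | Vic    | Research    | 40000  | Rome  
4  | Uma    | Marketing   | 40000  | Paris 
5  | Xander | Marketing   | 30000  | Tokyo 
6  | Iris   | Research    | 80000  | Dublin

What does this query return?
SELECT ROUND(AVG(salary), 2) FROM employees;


SUM(salary) = 360000
COUNT = 6
ROUND(AVG, 2) = ROUND(360000 / 6, 2) = 60000.0

60000.0


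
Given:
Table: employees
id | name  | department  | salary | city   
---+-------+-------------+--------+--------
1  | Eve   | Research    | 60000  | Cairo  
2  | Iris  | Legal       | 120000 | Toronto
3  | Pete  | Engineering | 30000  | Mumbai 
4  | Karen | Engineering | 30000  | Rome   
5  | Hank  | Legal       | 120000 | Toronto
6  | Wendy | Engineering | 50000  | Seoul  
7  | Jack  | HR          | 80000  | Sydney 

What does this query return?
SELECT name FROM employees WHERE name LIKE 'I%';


LIKE 'I%' matches names starting with 'I'
Matching: 1

1 rows:
Iris


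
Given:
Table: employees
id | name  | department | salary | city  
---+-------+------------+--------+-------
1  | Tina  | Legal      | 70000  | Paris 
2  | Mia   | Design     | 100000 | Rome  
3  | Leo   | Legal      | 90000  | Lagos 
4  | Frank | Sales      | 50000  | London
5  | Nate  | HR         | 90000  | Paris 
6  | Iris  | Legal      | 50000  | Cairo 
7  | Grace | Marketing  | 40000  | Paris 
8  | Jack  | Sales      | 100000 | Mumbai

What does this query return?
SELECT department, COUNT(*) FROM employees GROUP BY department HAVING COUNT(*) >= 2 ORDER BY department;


Groups with count >= 2:
  Legal: 3 -> PASS
  Sales: 2 -> PASS
  Design: 1 -> filtered out
  HR: 1 -> filtered out
  Marketing: 1 -> filtered out


2 groups:
Legal, 3
Sales, 2


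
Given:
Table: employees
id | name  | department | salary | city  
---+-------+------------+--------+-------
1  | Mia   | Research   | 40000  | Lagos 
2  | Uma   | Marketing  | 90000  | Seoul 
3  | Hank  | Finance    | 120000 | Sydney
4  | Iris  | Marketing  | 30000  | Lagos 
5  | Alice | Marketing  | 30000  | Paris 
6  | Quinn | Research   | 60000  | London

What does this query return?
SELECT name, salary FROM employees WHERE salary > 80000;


Filtering: salary > 80000
Matching: 2 rows

2 rows:
Uma, 90000
Hank, 120000


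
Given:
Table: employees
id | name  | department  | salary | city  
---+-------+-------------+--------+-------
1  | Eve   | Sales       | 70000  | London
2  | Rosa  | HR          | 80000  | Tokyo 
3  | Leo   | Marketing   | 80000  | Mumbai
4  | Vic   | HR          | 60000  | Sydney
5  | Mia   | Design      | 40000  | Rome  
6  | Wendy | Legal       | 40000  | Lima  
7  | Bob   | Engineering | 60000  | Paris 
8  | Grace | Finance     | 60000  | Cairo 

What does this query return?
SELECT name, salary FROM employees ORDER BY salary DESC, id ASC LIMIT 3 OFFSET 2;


Sort by salary DESC (id ASC tiebreak), then skip 2 and take 3
Rows 3 through 5

3 rows:
Eve, 70000
Vic, 60000
Bob, 60000


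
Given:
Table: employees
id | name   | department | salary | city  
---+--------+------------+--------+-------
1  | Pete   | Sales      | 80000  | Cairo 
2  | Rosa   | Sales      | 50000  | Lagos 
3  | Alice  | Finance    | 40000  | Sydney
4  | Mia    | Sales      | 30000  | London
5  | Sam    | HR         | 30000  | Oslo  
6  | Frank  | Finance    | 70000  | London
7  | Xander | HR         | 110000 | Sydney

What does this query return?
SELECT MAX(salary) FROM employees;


Salaries: 80000, 50000, 40000, 30000, 30000, 70000, 110000
MAX = 110000

110000


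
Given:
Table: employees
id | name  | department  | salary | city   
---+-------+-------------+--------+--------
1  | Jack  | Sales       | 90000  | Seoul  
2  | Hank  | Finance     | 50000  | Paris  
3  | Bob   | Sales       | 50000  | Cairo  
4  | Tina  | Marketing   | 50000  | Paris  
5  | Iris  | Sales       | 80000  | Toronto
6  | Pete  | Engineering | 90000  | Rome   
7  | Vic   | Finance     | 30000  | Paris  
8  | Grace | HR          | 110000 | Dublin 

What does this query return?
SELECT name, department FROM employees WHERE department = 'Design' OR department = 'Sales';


Filtering: department = 'Design' OR 'Sales'
Matching: 3 rows

3 rows:
Jack, Sales
Bob, Sales
Iris, Sales


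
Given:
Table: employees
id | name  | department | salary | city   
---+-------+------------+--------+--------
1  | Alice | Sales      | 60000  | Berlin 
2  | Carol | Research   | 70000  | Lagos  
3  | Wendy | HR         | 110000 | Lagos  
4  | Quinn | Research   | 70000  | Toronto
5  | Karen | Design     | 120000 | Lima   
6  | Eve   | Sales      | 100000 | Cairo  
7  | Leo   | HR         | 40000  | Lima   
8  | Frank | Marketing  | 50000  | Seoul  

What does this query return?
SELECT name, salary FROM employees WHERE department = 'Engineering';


Filtering: department = 'Engineering'
Matching rows: 0

Empty result set (0 rows)


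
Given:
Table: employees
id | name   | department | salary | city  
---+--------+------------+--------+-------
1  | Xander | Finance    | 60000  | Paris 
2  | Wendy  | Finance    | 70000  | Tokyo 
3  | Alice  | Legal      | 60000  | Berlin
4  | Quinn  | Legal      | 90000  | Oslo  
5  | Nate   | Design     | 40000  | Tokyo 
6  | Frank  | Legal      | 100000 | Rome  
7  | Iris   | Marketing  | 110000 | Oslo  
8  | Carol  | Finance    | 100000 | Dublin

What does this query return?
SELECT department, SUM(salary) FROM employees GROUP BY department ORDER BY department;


Summing salary within each department:
  Design: 40000 = 40000
  Finance: 60000 + 70000 + 100000 = 230000
  Legal: 60000 + 90000 + 100000 = 250000
  Marketing: 110000 = 110000


4 groups:
Design, 40000
Finance, 230000
Legal, 250000
Marketing, 110000


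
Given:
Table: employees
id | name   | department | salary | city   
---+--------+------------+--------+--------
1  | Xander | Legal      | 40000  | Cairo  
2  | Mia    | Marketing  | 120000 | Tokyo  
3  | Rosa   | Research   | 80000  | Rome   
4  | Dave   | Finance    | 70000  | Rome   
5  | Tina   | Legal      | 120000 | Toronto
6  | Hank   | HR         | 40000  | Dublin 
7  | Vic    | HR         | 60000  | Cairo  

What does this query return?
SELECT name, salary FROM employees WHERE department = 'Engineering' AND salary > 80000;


Filtering: department = 'Engineering' AND salary > 80000
Matching: 0 rows

Empty result set (0 rows)


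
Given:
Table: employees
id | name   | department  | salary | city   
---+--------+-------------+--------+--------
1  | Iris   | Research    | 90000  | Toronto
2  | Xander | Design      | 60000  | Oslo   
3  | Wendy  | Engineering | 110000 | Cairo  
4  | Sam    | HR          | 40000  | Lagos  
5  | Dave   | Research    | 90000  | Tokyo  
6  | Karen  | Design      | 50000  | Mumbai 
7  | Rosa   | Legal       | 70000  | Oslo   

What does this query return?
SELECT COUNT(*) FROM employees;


COUNT(*) counts all rows

7
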